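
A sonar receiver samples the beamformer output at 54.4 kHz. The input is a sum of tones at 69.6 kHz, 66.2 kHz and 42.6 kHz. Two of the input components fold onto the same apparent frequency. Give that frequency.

11.8 kHz

fs/2 = 27.2 kHz.
69.6 kHz mod fs = 15.2 kHz.
15.2 kHz ≤ fs/2 = 27.2 kHz, appears at 15.2 kHz.
66.2 kHz mod fs = 11.8 kHz.
11.8 kHz ≤ fs/2 = 27.2 kHz, appears at 11.8 kHz.
42.6 kHz > fs/2 = 27.2 kHz, folds to fs − 42.6 kHz = 11.8 kHz.
42.6 kHz and 66.2 kHz both map to 11.8 kHz.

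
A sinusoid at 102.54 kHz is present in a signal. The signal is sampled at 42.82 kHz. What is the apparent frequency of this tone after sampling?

16.9 kHz

102.54 kHz mod fs = 16.9 kHz.
16.9 kHz ≤ fs/2 = 21.41 kHz, appears at 16.9 kHz.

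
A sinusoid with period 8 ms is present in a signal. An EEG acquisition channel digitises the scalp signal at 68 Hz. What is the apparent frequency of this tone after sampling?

11 Hz

T = 8 ms → f = 1/T = 125 Hz.
125 Hz mod fs = 57 Hz.
57 Hz > fs/2 = 34 Hz, folds to fs − 57 Hz = 11 Hz.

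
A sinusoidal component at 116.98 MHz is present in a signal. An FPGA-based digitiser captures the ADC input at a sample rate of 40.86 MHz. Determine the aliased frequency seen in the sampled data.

5.6 MHz

116.98 MHz mod fs = 35.26 MHz.
35.26 MHz > fs/2 = 20.43 MHz, folds to fs − 35.26 MHz = 5.6 MHz.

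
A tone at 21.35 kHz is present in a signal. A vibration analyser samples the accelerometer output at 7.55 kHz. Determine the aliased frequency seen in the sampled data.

1.3 kHz

21.35 kHz mod fs = 6.25 kHz.
6.25 kHz > fs/2 = 3.775 kHz, folds to fs − 6.25 kHz = 1.3 kHz.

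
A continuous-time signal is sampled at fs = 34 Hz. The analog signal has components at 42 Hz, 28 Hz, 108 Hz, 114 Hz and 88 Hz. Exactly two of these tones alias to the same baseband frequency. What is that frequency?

6 Hz

fs/2 = 17 Hz.
42 Hz mod fs = 8 Hz.
8 Hz ≤ fs/2 = 17 Hz, appears at 8 Hz.
28 Hz > fs/2 = 17 Hz, folds to fs − 28 Hz = 6 Hz.
108 Hz mod fs = 6 Hz.
6 Hz ≤ fs/2 = 17 Hz, appears at 6 Hz.
114 Hz mod fs = 12 Hz.
12 Hz ≤ fs/2 = 17 Hz, appears at 12 Hz.
88 Hz mod fs = 20 Hz.
20 Hz > fs/2 = 17 Hz, folds to fs − 20 Hz = 14 Hz.
28 Hz and 108 Hz both map to 6 Hz.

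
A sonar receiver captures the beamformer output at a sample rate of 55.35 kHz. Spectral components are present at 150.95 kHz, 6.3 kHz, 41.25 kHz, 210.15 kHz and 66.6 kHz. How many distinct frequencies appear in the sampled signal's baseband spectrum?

4

fs/2 = 27.675 kHz.
150.95 kHz mod fs = 40.25 kHz.
40.25 kHz > fs/2 = 27.675 kHz, folds to fs − 40.25 kHz = 15.1 kHz.
6.3 kHz ≤ fs/2 = 27.675 kHz, passes unchanged.
41.25 kHz > fs/2 = 27.675 kHz, folds to fs − 41.25 kHz = 14.1 kHz.
210.15 kHz mod fs = 44.1 kHz.
44.1 kHz > fs/2 = 27.675 kHz, folds to fs − 44.1 kHz = 11.25 kHz.
66.6 kHz mod fs = 11.25 kHz.
11.25 kHz ≤ fs/2 = 27.675 kHz, appears at 11.25 kHz.
Distinct values: {6.3 kHz, 11.25 kHz, 14.1 kHz, 15.1 kHz} → 4.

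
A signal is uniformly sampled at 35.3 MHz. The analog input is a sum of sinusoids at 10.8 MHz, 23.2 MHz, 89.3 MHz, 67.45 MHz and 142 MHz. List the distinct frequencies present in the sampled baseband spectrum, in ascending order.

0.8 MHz, 3.15 MHz, 10.8 MHz, 12.1 MHz, 16.6 MHz

fs/2 = 17.65 MHz.
10.8 MHz ≤ fs/2 = 17.65 MHz, passes unchanged.
23.2 MHz > fs/2 = 17.65 MHz, folds to fs − 23.2 MHz = 12.1 MHz.
89.3 MHz mod fs = 18.7 MHz.
18.7 MHz > fs/2 = 17.65 MHz, folds to fs − 18.7 MHz = 16.6 MHz.
67.45 MHz mod fs = 32.15 MHz.
32.15 MHz > fs/2 = 17.65 MHz, folds to fs − 32.15 MHz = 3.15 MHz.
142 MHz mod fs = 0.8 MHz.
0.8 MHz ≤ fs/2 = 17.65 MHz, appears at 0.8 MHz.
Distinct values: {0.8 MHz, 3.15 MHz, 10.8 MHz, 12.1 MHz, 16.6 MHz}.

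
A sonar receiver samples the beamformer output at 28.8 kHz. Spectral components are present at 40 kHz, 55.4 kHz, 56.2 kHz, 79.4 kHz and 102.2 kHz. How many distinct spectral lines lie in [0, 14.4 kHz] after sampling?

fs/2 = 14.4 kHz.
40 kHz mod fs = 11.2 kHz.
11.2 kHz ≤ fs/2 = 14.4 kHz, appears at 11.2 kHz.
55.4 kHz mod fs = 26.6 kHz.
26.6 kHz > fs/2 = 14.4 kHz, folds to fs − 26.6 kHz = 2.2 kHz.
56.2 kHz mod fs = 27.4 kHz.
27.4 kHz > fs/2 = 14.4 kHz, folds to fs − 27.4 kHz = 1.4 kHz.
79.4 kHz mod fs = 21.8 kHz.
21.8 kHz > fs/2 = 14.4 kHz, folds to fs − 21.8 kHz = 7 kHz.
102.2 kHz mod fs = 15.8 kHz.
15.8 kHz > fs/2 = 14.4 kHz, folds to fs − 15.8 kHz = 13 kHz.
Distinct values: {1.4 kHz, 2.2 kHz, 7 kHz, 11.2 kHz, 13 kHz} → 5.

5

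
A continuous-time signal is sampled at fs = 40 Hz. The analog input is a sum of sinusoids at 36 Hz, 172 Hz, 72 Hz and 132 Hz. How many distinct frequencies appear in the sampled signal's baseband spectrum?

fs/2 = 20 Hz.
36 Hz > fs/2 = 20 Hz, folds to fs − 36 Hz = 4 Hz.
172 Hz mod fs = 12 Hz.
12 Hz ≤ fs/2 = 20 Hz, appears at 12 Hz.
72 Hz mod fs = 32 Hz.
32 Hz > fs/2 = 20 Hz, folds to fs − 32 Hz = 8 Hz.
132 Hz mod fs = 12 Hz.
12 Hz ≤ fs/2 = 20 Hz, appears at 12 Hz.
Distinct values: {4 Hz, 8 Hz, 12 Hz} → 3.

3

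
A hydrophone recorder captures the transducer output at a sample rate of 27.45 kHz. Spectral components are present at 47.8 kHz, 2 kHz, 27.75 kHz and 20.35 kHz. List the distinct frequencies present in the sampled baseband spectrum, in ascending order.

fs/2 = 13.725 kHz.
47.8 kHz mod fs = 20.35 kHz.
20.35 kHz > fs/2 = 13.725 kHz, folds to fs − 20.35 kHz = 7.1 kHz.
2 kHz ≤ fs/2 = 13.725 kHz, passes unchanged.
27.75 kHz mod fs = 0.3 kHz.
0.3 kHz ≤ fs/2 = 13.725 kHz, appears at 0.3 kHz.
20.35 kHz > fs/2 = 13.725 kHz, folds to fs − 20.35 kHz = 7.1 kHz.
Distinct values: {0.3 kHz, 2 kHz, 7.1 kHz}.

0.3 kHz, 2 kHz, 7.1 kHz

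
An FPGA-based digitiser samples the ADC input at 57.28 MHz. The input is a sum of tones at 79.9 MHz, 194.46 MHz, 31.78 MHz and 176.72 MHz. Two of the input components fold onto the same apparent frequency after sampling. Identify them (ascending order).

79.9 MHz, 194.46 MHz

fs/2 = 28.64 MHz.
79.9 MHz mod fs = 22.62 MHz.
22.62 MHz ≤ fs/2 = 28.64 MHz, appears at 22.62 MHz.
194.46 MHz mod fs = 22.62 MHz.
22.62 MHz ≤ fs/2 = 28.64 MHz, appears at 22.62 MHz.
31.78 MHz > fs/2 = 28.64 MHz, folds to fs − 31.78 MHz = 25.5 MHz.
176.72 MHz mod fs = 4.88 MHz.
4.88 MHz ≤ fs/2 = 28.64 MHz, appears at 4.88 MHz.
79.9 MHz and 194.46 MHz both map to 22.62 MHz.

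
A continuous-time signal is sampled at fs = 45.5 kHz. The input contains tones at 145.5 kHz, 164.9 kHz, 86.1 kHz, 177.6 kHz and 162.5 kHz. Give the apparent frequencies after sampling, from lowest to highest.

4.4 kHz, 4.9 kHz, 9 kHz, 17.1 kHz, 19.5 kHz

fs/2 = 22.75 kHz.
145.5 kHz mod fs = 9 kHz.
9 kHz ≤ fs/2 = 22.75 kHz, appears at 9 kHz.
164.9 kHz mod fs = 28.4 kHz.
28.4 kHz > fs/2 = 22.75 kHz, folds to fs − 28.4 kHz = 17.1 kHz.
86.1 kHz mod fs = 40.6 kHz.
40.6 kHz > fs/2 = 22.75 kHz, folds to fs − 40.6 kHz = 4.9 kHz.
177.6 kHz mod fs = 41.1 kHz.
41.1 kHz > fs/2 = 22.75 kHz, folds to fs − 41.1 kHz = 4.4 kHz.
162.5 kHz mod fs = 26 kHz.
26 kHz > fs/2 = 22.75 kHz, folds to fs − 26 kHz = 19.5 kHz.
Distinct values: {4.4 kHz, 4.9 kHz, 9 kHz, 17.1 kHz, 19.5 kHz}.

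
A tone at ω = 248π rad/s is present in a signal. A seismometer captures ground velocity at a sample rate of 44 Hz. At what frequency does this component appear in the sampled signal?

ω = 248π rad/s → f = ω/(2π) = 124 Hz.
124 Hz mod fs = 36 Hz.
36 Hz > fs/2 = 22 Hz, folds to fs − 36 Hz = 8 Hz.

8 Hz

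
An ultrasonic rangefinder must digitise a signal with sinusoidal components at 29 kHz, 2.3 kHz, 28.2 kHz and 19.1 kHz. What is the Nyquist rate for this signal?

58 kHz

Highest-frequency component: 29 kHz.
Nyquist rate = 2 × 29 kHz = 58 kHz.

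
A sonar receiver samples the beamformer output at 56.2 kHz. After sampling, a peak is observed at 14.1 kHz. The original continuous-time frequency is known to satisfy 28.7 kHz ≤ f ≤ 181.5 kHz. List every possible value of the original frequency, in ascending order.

42.1 kHz, 70.3 kHz, 98.3 kHz, 126.5 kHz, 154.5 kHz

Frequencies that alias to 14.1 kHz are k·fs ± 14.1 kHz for integer k ≥ 0.
k=0: 14.1 kHz.
k=1: 42.1 kHz, 70.3 kHz.
k=2: 98.3 kHz, 126.5 kHz.
k=3: 154.5 kHz, 182.7 kHz.
k=4: 210.7 kHz, 238.9 kHz.
Within [28.7 kHz, 181.5 kHz]: 42.1 kHz, 70.3 kHz, 98.3 kHz, 126.5 kHz, 154.5 kHz.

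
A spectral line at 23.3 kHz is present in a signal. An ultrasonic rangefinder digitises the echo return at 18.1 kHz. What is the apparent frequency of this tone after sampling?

23.3 kHz mod fs = 5.2 kHz.
5.2 kHz ≤ fs/2 = 9.05 kHz, appears at 5.2 kHz.

5.2 kHz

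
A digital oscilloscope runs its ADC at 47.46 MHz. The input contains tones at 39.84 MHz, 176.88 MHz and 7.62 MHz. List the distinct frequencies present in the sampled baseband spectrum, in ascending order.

7.62 MHz, 12.96 MHz

fs/2 = 23.73 MHz.
39.84 MHz > fs/2 = 23.73 MHz, folds to fs − 39.84 MHz = 7.62 MHz.
176.88 MHz mod fs = 34.5 MHz.
34.5 MHz > fs/2 = 23.73 MHz, folds to fs − 34.5 MHz = 12.96 MHz.
7.62 MHz ≤ fs/2 = 23.73 MHz, passes unchanged.
Distinct values: {7.62 MHz, 12.96 MHz}.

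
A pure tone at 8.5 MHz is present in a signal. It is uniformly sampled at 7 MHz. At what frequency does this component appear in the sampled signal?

8.5 MHz mod fs = 1.5 MHz.
1.5 MHz ≤ fs/2 = 3.5 MHz, appears at 1.5 MHz.

1.5 MHz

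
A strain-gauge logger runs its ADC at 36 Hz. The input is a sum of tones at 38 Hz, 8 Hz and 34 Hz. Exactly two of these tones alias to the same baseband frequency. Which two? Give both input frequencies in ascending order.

34 Hz, 38 Hz

fs/2 = 18 Hz.
38 Hz mod fs = 2 Hz.
2 Hz ≤ fs/2 = 18 Hz, appears at 2 Hz.
8 Hz ≤ fs/2 = 18 Hz, passes unchanged.
34 Hz > fs/2 = 18 Hz, folds to fs − 34 Hz = 2 Hz.
34 Hz and 38 Hz both map to 2 Hz.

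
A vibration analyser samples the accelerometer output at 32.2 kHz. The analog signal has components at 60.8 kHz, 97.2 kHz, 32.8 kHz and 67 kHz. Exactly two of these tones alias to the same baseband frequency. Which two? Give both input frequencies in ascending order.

32.8 kHz, 97.2 kHz

fs/2 = 16.1 kHz.
60.8 kHz mod fs = 28.6 kHz.
28.6 kHz > fs/2 = 16.1 kHz, folds to fs − 28.6 kHz = 3.6 kHz.
97.2 kHz mod fs = 0.6 kHz.
0.6 kHz ≤ fs/2 = 16.1 kHz, appears at 0.6 kHz.
32.8 kHz mod fs = 0.6 kHz.
0.6 kHz ≤ fs/2 = 16.1 kHz, appears at 0.6 kHz.
67 kHz mod fs = 2.6 kHz.
2.6 kHz ≤ fs/2 = 16.1 kHz, appears at 2.6 kHz.
32.8 kHz and 97.2 kHz both map to 0.6 kHz.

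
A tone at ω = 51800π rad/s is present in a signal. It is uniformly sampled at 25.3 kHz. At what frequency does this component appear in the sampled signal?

0.6 kHz

ω = 51800π rad/s → f = ω/(2π) = 25900 Hz = 25.9 kHz.
25.9 kHz mod fs = 0.6 kHz.
0.6 kHz ≤ fs/2 = 12.65 kHz, appears at 0.6 kHz.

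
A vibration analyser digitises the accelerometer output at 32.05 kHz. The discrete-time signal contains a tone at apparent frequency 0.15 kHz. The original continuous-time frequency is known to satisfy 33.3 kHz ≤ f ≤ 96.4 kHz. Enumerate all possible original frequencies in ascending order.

Frequencies that alias to 0.15 kHz are k·fs ± 0.15 kHz for integer k ≥ 0.
k=0: 0.15 kHz.
k=1: 31.9 kHz, 32.2 kHz.
k=2: 63.95 kHz, 64.25 kHz.
k=3: 96 kHz, 96.3 kHz.
k=4: 128.05 kHz, 128.35 kHz.
Within [33.3 kHz, 96.4 kHz]: 63.95 kHz, 64.25 kHz, 96 kHz, 96.3 kHz.

63.95 kHz, 64.25 kHz, 96 kHz, 96.3 kHz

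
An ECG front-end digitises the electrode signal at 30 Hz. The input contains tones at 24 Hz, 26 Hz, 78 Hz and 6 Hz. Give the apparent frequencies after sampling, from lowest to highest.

fs/2 = 15 Hz.
24 Hz > fs/2 = 15 Hz, folds to fs − 24 Hz = 6 Hz.
26 Hz > fs/2 = 15 Hz, folds to fs − 26 Hz = 4 Hz.
78 Hz mod fs = 18 Hz.
18 Hz > fs/2 = 15 Hz, folds to fs − 18 Hz = 12 Hz.
6 Hz ≤ fs/2 = 15 Hz, passes unchanged.
Distinct values: {4 Hz, 6 Hz, 12 Hz}.

4 Hz, 6 Hz, 12 Hz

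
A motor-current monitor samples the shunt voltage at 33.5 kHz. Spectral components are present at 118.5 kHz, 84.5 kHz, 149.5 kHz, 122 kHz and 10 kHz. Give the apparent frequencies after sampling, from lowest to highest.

fs/2 = 16.75 kHz.
118.5 kHz mod fs = 18 kHz.
18 kHz > fs/2 = 16.75 kHz, folds to fs − 18 kHz = 15.5 kHz.
84.5 kHz mod fs = 17.5 kHz.
17.5 kHz > fs/2 = 16.75 kHz, folds to fs − 17.5 kHz = 16 kHz.
149.5 kHz mod fs = 15.5 kHz.
15.5 kHz ≤ fs/2 = 16.75 kHz, appears at 15.5 kHz.
122 kHz mod fs = 21.5 kHz.
21.5 kHz > fs/2 = 16.75 kHz, folds to fs − 21.5 kHz = 12 kHz.
10 kHz ≤ fs/2 = 16.75 kHz, passes unchanged.
Distinct values: {10 kHz, 12 kHz, 15.5 kHz, 16 kHz}.

10 kHz, 12 kHz, 15.5 kHz, 16 kHz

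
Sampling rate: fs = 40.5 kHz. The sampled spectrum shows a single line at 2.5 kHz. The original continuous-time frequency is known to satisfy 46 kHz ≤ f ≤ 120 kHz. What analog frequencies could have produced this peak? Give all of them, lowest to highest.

Frequencies that alias to 2.5 kHz are k·fs ± 2.5 kHz for integer k ≥ 0.
k=0: 2.5 kHz.
k=1: 38 kHz, 43 kHz.
k=2: 78.5 kHz, 83.5 kHz.
k=3: 119 kHz, 124 kHz.
k=4: 159.5 kHz, 164.5 kHz.
Within [46 kHz, 120 kHz]: 78.5 kHz, 83.5 kHz, 119 kHz.

78.5 kHz, 83.5 kHz, 119 kHz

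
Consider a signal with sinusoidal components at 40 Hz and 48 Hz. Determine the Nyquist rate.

96 Hz

Highest-frequency component: 48 Hz.
Nyquist rate = 2 × 48 Hz = 96 Hz.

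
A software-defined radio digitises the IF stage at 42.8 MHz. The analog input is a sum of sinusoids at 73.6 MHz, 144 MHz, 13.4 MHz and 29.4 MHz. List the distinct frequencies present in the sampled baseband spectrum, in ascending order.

fs/2 = 21.4 MHz.
73.6 MHz mod fs = 30.8 MHz.
30.8 MHz > fs/2 = 21.4 MHz, folds to fs − 30.8 MHz = 12 MHz.
144 MHz mod fs = 15.6 MHz.
15.6 MHz ≤ fs/2 = 21.4 MHz, appears at 15.6 MHz.
13.4 MHz ≤ fs/2 = 21.4 MHz, passes unchanged.
29.4 MHz > fs/2 = 21.4 MHz, folds to fs − 29.4 MHz = 13.4 MHz.
Distinct values: {12 MHz, 13.4 MHz, 15.6 MHz}.

12 MHz, 13.4 MHz, 15.6 MHz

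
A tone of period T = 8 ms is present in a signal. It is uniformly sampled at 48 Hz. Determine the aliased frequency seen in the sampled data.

T = 8 ms → f = 1/T = 125 Hz.
125 Hz mod fs = 29 Hz.
29 Hz > fs/2 = 24 Hz, folds to fs − 29 Hz = 19 Hz.

19 Hz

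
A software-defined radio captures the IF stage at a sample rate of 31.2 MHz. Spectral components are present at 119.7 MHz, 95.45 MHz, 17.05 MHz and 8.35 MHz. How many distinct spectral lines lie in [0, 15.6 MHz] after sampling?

4

fs/2 = 15.6 MHz.
119.7 MHz mod fs = 26.1 MHz.
26.1 MHz > fs/2 = 15.6 MHz, folds to fs − 26.1 MHz = 5.1 MHz.
95.45 MHz mod fs = 1.85 MHz.
1.85 MHz ≤ fs/2 = 15.6 MHz, appears at 1.85 MHz.
17.05 MHz > fs/2 = 15.6 MHz, folds to fs − 17.05 MHz = 14.15 MHz.
8.35 MHz ≤ fs/2 = 15.6 MHz, passes unchanged.
Distinct values: {1.85 MHz, 5.1 MHz, 8.35 MHz, 14.15 MHz} → 4.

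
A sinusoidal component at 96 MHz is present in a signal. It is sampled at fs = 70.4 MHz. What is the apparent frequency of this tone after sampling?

25.6 MHz

96 MHz mod fs = 25.6 MHz.
25.6 MHz ≤ fs/2 = 35.2 MHz, appears at 25.6 MHz.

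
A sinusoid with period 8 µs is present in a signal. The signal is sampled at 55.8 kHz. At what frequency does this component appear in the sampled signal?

T = 8 µs → f = 1/T = 125 kHz.
125 kHz mod fs = 13.4 kHz.
13.4 kHz ≤ fs/2 = 27.9 kHz, appears at 13.4 kHz.

13.4 kHz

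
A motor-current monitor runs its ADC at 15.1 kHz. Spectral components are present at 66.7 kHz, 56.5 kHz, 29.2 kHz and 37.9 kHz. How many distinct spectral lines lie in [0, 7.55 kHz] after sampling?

4

fs/2 = 7.55 kHz.
66.7 kHz mod fs = 6.3 kHz.
6.3 kHz ≤ fs/2 = 7.55 kHz, appears at 6.3 kHz.
56.5 kHz mod fs = 11.2 kHz.
11.2 kHz > fs/2 = 7.55 kHz, folds to fs − 11.2 kHz = 3.9 kHz.
29.2 kHz mod fs = 14.1 kHz.
14.1 kHz > fs/2 = 7.55 kHz, folds to fs − 14.1 kHz = 1 kHz.
37.9 kHz mod fs = 7.7 kHz.
7.7 kHz > fs/2 = 7.55 kHz, folds to fs − 7.7 kHz = 7.4 kHz.
Distinct values: {1 kHz, 3.9 kHz, 6.3 kHz, 7.4 kHz} → 4.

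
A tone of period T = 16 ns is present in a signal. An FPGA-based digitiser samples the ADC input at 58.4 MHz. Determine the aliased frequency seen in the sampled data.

4.1 MHz

T = 16 ns → f = 1/T = 62.5 MHz.
62.5 MHz mod fs = 4.1 MHz.
4.1 MHz ≤ fs/2 = 29.2 MHz, appears at 4.1 MHz.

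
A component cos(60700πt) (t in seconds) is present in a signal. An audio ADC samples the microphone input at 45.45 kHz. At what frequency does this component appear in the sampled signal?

15.1 kHz

ω = 60700π rad/s → f = ω/(2π) = 30350 Hz = 30.35 kHz.
30.35 kHz > fs/2 = 22.725 kHz, folds to fs − 30.35 kHz = 15.1 kHz.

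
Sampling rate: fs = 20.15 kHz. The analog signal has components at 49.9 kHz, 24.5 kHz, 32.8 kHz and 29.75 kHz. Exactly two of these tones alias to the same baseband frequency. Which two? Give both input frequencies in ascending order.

29.75 kHz, 49.9 kHz

fs/2 = 10.075 kHz.
49.9 kHz mod fs = 9.6 kHz.
9.6 kHz ≤ fs/2 = 10.075 kHz, appears at 9.6 kHz.
24.5 kHz mod fs = 4.35 kHz.
4.35 kHz ≤ fs/2 = 10.075 kHz, appears at 4.35 kHz.
32.8 kHz mod fs = 12.65 kHz.
12.65 kHz > fs/2 = 10.075 kHz, folds to fs − 12.65 kHz = 7.5 kHz.
29.75 kHz mod fs = 9.6 kHz.
9.6 kHz ≤ fs/2 = 10.075 kHz, appears at 9.6 kHz.
29.75 kHz and 49.9 kHz both map to 9.6 kHz.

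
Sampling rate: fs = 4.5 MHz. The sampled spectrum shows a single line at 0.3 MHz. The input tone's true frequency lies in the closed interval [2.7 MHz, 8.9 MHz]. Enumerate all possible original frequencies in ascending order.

Frequencies that alias to 0.3 MHz are k·fs ± 0.3 MHz for integer k ≥ 0.
k=0: 0.3 MHz.
k=1: 4.2 MHz, 4.8 MHz.
k=2: 8.7 MHz, 9.3 MHz.
k=3: 13.2 MHz, 13.8 MHz.
Within [2.7 MHz, 8.9 MHz]: 4.2 MHz, 4.8 MHz, 8.7 MHz.

4.2 MHz, 4.8 MHz, 8.7 MHz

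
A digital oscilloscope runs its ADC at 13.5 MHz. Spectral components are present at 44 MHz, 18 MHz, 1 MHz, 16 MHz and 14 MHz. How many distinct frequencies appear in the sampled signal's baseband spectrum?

5

fs/2 = 6.75 MHz.
44 MHz mod fs = 3.5 MHz.
3.5 MHz ≤ fs/2 = 6.75 MHz, appears at 3.5 MHz.
18 MHz mod fs = 4.5 MHz.
4.5 MHz ≤ fs/2 = 6.75 MHz, appears at 4.5 MHz.
1 MHz ≤ fs/2 = 6.75 MHz, passes unchanged.
16 MHz mod fs = 2.5 MHz.
2.5 MHz ≤ fs/2 = 6.75 MHz, appears at 2.5 MHz.
14 MHz mod fs = 0.5 MHz.
0.5 MHz ≤ fs/2 = 6.75 MHz, appears at 0.5 MHz.
Distinct values: {0.5 MHz, 1 MHz, 2.5 MHz, 3.5 MHz, 4.5 MHz} → 5.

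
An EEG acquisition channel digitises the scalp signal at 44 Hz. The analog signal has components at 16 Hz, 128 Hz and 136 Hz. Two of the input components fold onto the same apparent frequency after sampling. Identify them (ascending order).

128 Hz, 136 Hz

fs/2 = 22 Hz.
16 Hz ≤ fs/2 = 22 Hz, passes unchanged.
128 Hz mod fs = 40 Hz.
40 Hz > fs/2 = 22 Hz, folds to fs − 40 Hz = 4 Hz.
136 Hz mod fs = 4 Hz.
4 Hz ≤ fs/2 = 22 Hz, appears at 4 Hz.
128 Hz and 136 Hz both map to 4 Hz.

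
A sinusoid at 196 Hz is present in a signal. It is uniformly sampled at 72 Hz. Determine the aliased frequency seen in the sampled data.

20 Hz

196 Hz mod fs = 52 Hz.
52 Hz > fs/2 = 36 Hz, folds to fs − 52 Hz = 20 Hz.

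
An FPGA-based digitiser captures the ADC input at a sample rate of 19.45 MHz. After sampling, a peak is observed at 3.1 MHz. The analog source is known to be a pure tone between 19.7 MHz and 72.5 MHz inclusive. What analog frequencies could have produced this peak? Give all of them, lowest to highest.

Frequencies that alias to 3.1 MHz are k·fs ± 3.1 MHz for integer k ≥ 0.
k=0: 3.1 MHz.
k=1: 16.35 MHz, 22.55 MHz.
k=2: 35.8 MHz, 42 MHz.
k=3: 55.25 MHz, 61.45 MHz.
k=4: 74.7 MHz, 80.9 MHz.
Within [19.7 MHz, 72.5 MHz]: 22.55 MHz, 35.8 MHz, 42 MHz, 55.25 MHz, 61.45 MHz.

22.55 MHz, 35.8 MHz, 42 MHz, 55.25 MHz, 61.45 MHz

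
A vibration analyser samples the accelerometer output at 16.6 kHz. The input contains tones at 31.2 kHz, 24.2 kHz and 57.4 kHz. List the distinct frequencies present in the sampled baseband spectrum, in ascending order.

fs/2 = 8.3 kHz.
31.2 kHz mod fs = 14.6 kHz.
14.6 kHz > fs/2 = 8.3 kHz, folds to fs − 14.6 kHz = 2 kHz.
24.2 kHz mod fs = 7.6 kHz.
7.6 kHz ≤ fs/2 = 8.3 kHz, appears at 7.6 kHz.
57.4 kHz mod fs = 7.6 kHz.
7.6 kHz ≤ fs/2 = 8.3 kHz, appears at 7.6 kHz.
Distinct values: {2 kHz, 7.6 kHz}.

2 kHz, 7.6 kHz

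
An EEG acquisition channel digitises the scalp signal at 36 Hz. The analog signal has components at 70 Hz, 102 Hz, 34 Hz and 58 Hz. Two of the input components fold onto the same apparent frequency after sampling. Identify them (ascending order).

fs/2 = 18 Hz.
70 Hz mod fs = 34 Hz.
34 Hz > fs/2 = 18 Hz, folds to fs − 34 Hz = 2 Hz.
102 Hz mod fs = 30 Hz.
30 Hz > fs/2 = 18 Hz, folds to fs − 30 Hz = 6 Hz.
34 Hz > fs/2 = 18 Hz, folds to fs − 34 Hz = 2 Hz.
58 Hz mod fs = 22 Hz.
22 Hz > fs/2 = 18 Hz, folds to fs − 22 Hz = 14 Hz.
34 Hz and 70 Hz both map to 2 Hz.

34 Hz, 70 Hz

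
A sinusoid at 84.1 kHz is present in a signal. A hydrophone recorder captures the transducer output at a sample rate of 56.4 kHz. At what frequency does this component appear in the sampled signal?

84.1 kHz mod fs = 27.7 kHz.
27.7 kHz ≤ fs/2 = 28.2 kHz, appears at 27.7 kHz.

27.7 kHz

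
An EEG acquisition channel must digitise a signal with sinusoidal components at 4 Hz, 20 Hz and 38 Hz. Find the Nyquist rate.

Highest-frequency component: 38 Hz.
Nyquist rate = 2 × 38 Hz = 76 Hz.

76 Hz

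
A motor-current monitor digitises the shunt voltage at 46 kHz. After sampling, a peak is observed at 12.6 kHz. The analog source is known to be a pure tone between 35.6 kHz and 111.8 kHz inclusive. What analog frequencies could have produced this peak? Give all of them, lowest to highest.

Frequencies that alias to 12.6 kHz are k·fs ± 12.6 kHz for integer k ≥ 0.
k=0: 12.6 kHz.
k=1: 33.4 kHz, 58.6 kHz.
k=2: 79.4 kHz, 104.6 kHz.
k=3: 125.4 kHz, 150.6 kHz.
Within [35.6 kHz, 111.8 kHz]: 58.6 kHz, 79.4 kHz, 104.6 kHz.

58.6 kHz, 79.4 kHz, 104.6 kHz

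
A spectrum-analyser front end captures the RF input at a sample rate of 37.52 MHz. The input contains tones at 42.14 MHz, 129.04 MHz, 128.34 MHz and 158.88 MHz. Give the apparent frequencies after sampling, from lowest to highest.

fs/2 = 18.76 MHz.
42.14 MHz mod fs = 4.62 MHz.
4.62 MHz ≤ fs/2 = 18.76 MHz, appears at 4.62 MHz.
129.04 MHz mod fs = 16.48 MHz.
16.48 MHz ≤ fs/2 = 18.76 MHz, appears at 16.48 MHz.
128.34 MHz mod fs = 15.78 MHz.
15.78 MHz ≤ fs/2 = 18.76 MHz, appears at 15.78 MHz.
158.88 MHz mod fs = 8.8 MHz.
8.8 MHz ≤ fs/2 = 18.76 MHz, appears at 8.8 MHz.
Distinct values: {4.62 MHz, 8.8 MHz, 15.78 MHz, 16.48 MHz}.

4.62 MHz, 8.8 MHz, 15.78 MHz, 16.48 MHz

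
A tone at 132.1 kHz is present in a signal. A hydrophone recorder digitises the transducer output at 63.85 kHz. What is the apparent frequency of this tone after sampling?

4.4 kHz

132.1 kHz mod fs = 4.4 kHz.
4.4 kHz ≤ fs/2 = 31.925 kHz, appears at 4.4 kHz.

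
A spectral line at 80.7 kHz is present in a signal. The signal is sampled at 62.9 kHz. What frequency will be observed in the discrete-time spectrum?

80.7 kHz mod fs = 17.8 kHz.
17.8 kHz ≤ fs/2 = 31.45 kHz, appears at 17.8 kHz.

17.8 kHz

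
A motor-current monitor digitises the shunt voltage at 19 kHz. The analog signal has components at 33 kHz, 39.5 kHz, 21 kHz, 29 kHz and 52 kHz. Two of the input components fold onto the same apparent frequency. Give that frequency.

5 kHz

fs/2 = 9.5 kHz.
33 kHz mod fs = 14 kHz.
14 kHz > fs/2 = 9.5 kHz, folds to fs − 14 kHz = 5 kHz.
39.5 kHz mod fs = 1.5 kHz.
1.5 kHz ≤ fs/2 = 9.5 kHz, appears at 1.5 kHz.
21 kHz mod fs = 2 kHz.
2 kHz ≤ fs/2 = 9.5 kHz, appears at 2 kHz.
29 kHz mod fs = 10 kHz.
10 kHz > fs/2 = 9.5 kHz, folds to fs − 10 kHz = 9 kHz.
52 kHz mod fs = 14 kHz.
14 kHz > fs/2 = 9.5 kHz, folds to fs − 14 kHz = 5 kHz.
33 kHz and 52 kHz both map to 5 kHz.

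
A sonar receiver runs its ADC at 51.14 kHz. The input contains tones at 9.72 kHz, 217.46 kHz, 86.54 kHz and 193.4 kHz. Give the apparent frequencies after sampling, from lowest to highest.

fs/2 = 25.57 kHz.
9.72 kHz ≤ fs/2 = 25.57 kHz, passes unchanged.
217.46 kHz mod fs = 12.9 kHz.
12.9 kHz ≤ fs/2 = 25.57 kHz, appears at 12.9 kHz.
86.54 kHz mod fs = 35.4 kHz.
35.4 kHz > fs/2 = 25.57 kHz, folds to fs − 35.4 kHz = 15.74 kHz.
193.4 kHz mod fs = 39.98 kHz.
39.98 kHz > fs/2 = 25.57 kHz, folds to fs − 39.98 kHz = 11.16 kHz.
Distinct values: {9.72 kHz, 11.16 kHz, 12.9 kHz, 15.74 kHz}.

9.72 kHz, 11.16 kHz, 12.9 kHz, 15.74 kHz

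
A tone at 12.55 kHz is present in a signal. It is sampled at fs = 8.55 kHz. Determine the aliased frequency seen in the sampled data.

12.55 kHz mod fs = 4 kHz.
4 kHz ≤ fs/2 = 4.275 kHz, appears at 4 kHz.

4 kHz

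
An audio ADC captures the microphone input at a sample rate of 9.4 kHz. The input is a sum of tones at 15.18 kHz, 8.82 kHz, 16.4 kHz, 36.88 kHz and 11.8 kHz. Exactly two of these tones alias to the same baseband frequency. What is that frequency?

2.4 kHz

fs/2 = 4.7 kHz.
15.18 kHz mod fs = 5.78 kHz.
5.78 kHz > fs/2 = 4.7 kHz, folds to fs − 5.78 kHz = 3.62 kHz.
8.82 kHz > fs/2 = 4.7 kHz, folds to fs − 8.82 kHz = 0.58 kHz.
16.4 kHz mod fs = 7 kHz.
7 kHz > fs/2 = 4.7 kHz, folds to fs − 7 kHz = 2.4 kHz.
36.88 kHz mod fs = 8.68 kHz.
8.68 kHz > fs/2 = 4.7 kHz, folds to fs − 8.68 kHz = 0.72 kHz.
11.8 kHz mod fs = 2.4 kHz.
2.4 kHz ≤ fs/2 = 4.7 kHz, appears at 2.4 kHz.
11.8 kHz and 16.4 kHz both map to 2.4 kHz.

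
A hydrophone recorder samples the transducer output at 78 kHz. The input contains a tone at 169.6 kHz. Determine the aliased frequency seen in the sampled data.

169.6 kHz mod fs = 13.6 kHz.
13.6 kHz ≤ fs/2 = 39 kHz, appears at 13.6 kHz.

13.6 kHz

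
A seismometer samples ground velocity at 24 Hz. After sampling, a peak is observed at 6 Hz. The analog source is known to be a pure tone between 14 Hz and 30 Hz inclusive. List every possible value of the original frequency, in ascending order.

Frequencies that alias to 6 Hz are k·fs ± 6 Hz for integer k ≥ 0.
k=0: 6 Hz.
k=1: 18 Hz, 30 Hz.
k=2: 42 Hz, 54 Hz.
Within [14 Hz, 30 Hz]: 18 Hz, 30 Hz.

18 Hz, 30 Hz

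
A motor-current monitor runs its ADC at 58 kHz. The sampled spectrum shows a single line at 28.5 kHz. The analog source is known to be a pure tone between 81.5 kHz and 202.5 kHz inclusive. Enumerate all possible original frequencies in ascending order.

86.5 kHz, 87.5 kHz, 144.5 kHz, 145.5 kHz, 202.5 kHz

Frequencies that alias to 28.5 kHz are k·fs ± 28.5 kHz for integer k ≥ 0.
k=0: 28.5 kHz.
k=1: 29.5 kHz, 86.5 kHz.
k=2: 87.5 kHz, 144.5 kHz.
k=3: 145.5 kHz, 202.5 kHz.
k=4: 203.5 kHz, 260.5 kHz.
Within [81.5 kHz, 202.5 kHz]: 86.5 kHz, 87.5 kHz, 144.5 kHz, 145.5 kHz, 202.5 kHz.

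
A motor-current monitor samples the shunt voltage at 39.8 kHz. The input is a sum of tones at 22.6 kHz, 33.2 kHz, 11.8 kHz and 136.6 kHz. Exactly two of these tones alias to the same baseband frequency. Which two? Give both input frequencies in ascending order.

22.6 kHz, 136.6 kHz

fs/2 = 19.9 kHz.
22.6 kHz > fs/2 = 19.9 kHz, folds to fs − 22.6 kHz = 17.2 kHz.
33.2 kHz > fs/2 = 19.9 kHz, folds to fs − 33.2 kHz = 6.6 kHz.
11.8 kHz ≤ fs/2 = 19.9 kHz, passes unchanged.
136.6 kHz mod fs = 17.2 kHz.
17.2 kHz ≤ fs/2 = 19.9 kHz, appears at 17.2 kHz.
22.6 kHz and 136.6 kHz both map to 17.2 kHz.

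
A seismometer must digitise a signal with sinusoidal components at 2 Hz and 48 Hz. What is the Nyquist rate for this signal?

Highest-frequency component: 48 Hz.
Nyquist rate = 2 × 48 Hz = 96 Hz.

96 Hz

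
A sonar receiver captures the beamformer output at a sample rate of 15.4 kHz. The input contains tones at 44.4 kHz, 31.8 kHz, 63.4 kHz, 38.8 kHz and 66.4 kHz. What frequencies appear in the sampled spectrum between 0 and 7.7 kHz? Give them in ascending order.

1 kHz, 1.8 kHz, 4.8 kHz, 7.4 kHz

fs/2 = 7.7 kHz.
44.4 kHz mod fs = 13.6 kHz.
13.6 kHz > fs/2 = 7.7 kHz, folds to fs − 13.6 kHz = 1.8 kHz.
31.8 kHz mod fs = 1 kHz.
1 kHz ≤ fs/2 = 7.7 kHz, appears at 1 kHz.
63.4 kHz mod fs = 1.8 kHz.
1.8 kHz ≤ fs/2 = 7.7 kHz, appears at 1.8 kHz.
38.8 kHz mod fs = 8 kHz.
8 kHz > fs/2 = 7.7 kHz, folds to fs − 8 kHz = 7.4 kHz.
66.4 kHz mod fs = 4.8 kHz.
4.8 kHz ≤ fs/2 = 7.7 kHz, appears at 4.8 kHz.
Distinct values: {1 kHz, 1.8 kHz, 4.8 kHz, 7.4 kHz}.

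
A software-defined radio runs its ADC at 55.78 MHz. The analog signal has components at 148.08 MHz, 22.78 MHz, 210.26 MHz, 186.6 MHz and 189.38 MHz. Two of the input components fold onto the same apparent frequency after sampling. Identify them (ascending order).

148.08 MHz, 186.6 MHz

fs/2 = 27.89 MHz.
148.08 MHz mod fs = 36.52 MHz.
36.52 MHz > fs/2 = 27.89 MHz, folds to fs − 36.52 MHz = 19.26 MHz.
22.78 MHz ≤ fs/2 = 27.89 MHz, passes unchanged.
210.26 MHz mod fs = 42.92 MHz.
42.92 MHz > fs/2 = 27.89 MHz, folds to fs − 42.92 MHz = 12.86 MHz.
186.6 MHz mod fs = 19.26 MHz.
19.26 MHz ≤ fs/2 = 27.89 MHz, appears at 19.26 MHz.
189.38 MHz mod fs = 22.04 MHz.
22.04 MHz ≤ fs/2 = 27.89 MHz, appears at 22.04 MHz.
148.08 MHz and 186.6 MHz both map to 19.26 MHz.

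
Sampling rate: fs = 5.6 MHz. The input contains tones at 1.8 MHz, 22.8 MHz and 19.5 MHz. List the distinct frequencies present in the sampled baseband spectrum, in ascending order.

fs/2 = 2.8 MHz.
1.8 MHz ≤ fs/2 = 2.8 MHz, passes unchanged.
22.8 MHz mod fs = 0.4 MHz.
0.4 MHz ≤ fs/2 = 2.8 MHz, appears at 0.4 MHz.
19.5 MHz mod fs = 2.7 MHz.
2.7 MHz ≤ fs/2 = 2.8 MHz, appears at 2.7 MHz.
Distinct values: {0.4 MHz, 1.8 MHz, 2.7 MHz}.

0.4 MHz, 1.8 MHz, 2.7 MHz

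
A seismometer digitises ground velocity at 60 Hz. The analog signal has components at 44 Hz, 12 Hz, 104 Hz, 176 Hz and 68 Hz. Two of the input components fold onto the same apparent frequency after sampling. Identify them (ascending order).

44 Hz, 104 Hz

fs/2 = 30 Hz.
44 Hz > fs/2 = 30 Hz, folds to fs − 44 Hz = 16 Hz.
12 Hz ≤ fs/2 = 30 Hz, passes unchanged.
104 Hz mod fs = 44 Hz.
44 Hz > fs/2 = 30 Hz, folds to fs − 44 Hz = 16 Hz.
176 Hz mod fs = 56 Hz.
56 Hz > fs/2 = 30 Hz, folds to fs − 56 Hz = 4 Hz.
68 Hz mod fs = 8 Hz.
8 Hz ≤ fs/2 = 30 Hz, appears at 8 Hz.
44 Hz and 104 Hz both map to 16 Hz.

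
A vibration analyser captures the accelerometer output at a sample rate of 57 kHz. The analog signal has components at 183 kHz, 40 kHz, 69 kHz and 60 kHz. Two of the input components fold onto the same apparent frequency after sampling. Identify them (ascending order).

69 kHz, 183 kHz

fs/2 = 28.5 kHz.
183 kHz mod fs = 12 kHz.
12 kHz ≤ fs/2 = 28.5 kHz, appears at 12 kHz.
40 kHz > fs/2 = 28.5 kHz, folds to fs − 40 kHz = 17 kHz.
69 kHz mod fs = 12 kHz.
12 kHz ≤ fs/2 = 28.5 kHz, appears at 12 kHz.
60 kHz mod fs = 3 kHz.
3 kHz ≤ fs/2 = 28.5 kHz, appears at 3 kHz.
69 kHz and 183 kHz both map to 12 kHz.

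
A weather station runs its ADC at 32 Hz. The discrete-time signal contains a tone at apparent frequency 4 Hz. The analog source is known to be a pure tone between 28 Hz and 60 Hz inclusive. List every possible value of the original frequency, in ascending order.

28 Hz, 36 Hz, 60 Hz

Frequencies that alias to 4 Hz are k·fs ± 4 Hz for integer k ≥ 0.
k=0: 4 Hz.
k=1: 28 Hz, 36 Hz.
k=2: 60 Hz, 68 Hz.
k=3: 92 Hz, 100 Hz.
Within [28 Hz, 60 Hz]: 28 Hz, 36 Hz, 60 Hz.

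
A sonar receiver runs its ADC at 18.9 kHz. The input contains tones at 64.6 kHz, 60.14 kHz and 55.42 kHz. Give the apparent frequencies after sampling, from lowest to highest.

fs/2 = 9.45 kHz.
64.6 kHz mod fs = 7.9 kHz.
7.9 kHz ≤ fs/2 = 9.45 kHz, appears at 7.9 kHz.
60.14 kHz mod fs = 3.44 kHz.
3.44 kHz ≤ fs/2 = 9.45 kHz, appears at 3.44 kHz.
55.42 kHz mod fs = 17.62 kHz.
17.62 kHz > fs/2 = 9.45 kHz, folds to fs − 17.62 kHz = 1.28 kHz.
Distinct values: {1.28 kHz, 3.44 kHz, 7.9 kHz}.

1.28 kHz, 3.44 kHz, 7.9 kHz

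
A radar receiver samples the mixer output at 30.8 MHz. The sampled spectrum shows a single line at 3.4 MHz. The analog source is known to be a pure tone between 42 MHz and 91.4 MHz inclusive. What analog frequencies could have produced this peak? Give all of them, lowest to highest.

58.2 MHz, 65 MHz, 89 MHz

Frequencies that alias to 3.4 MHz are k·fs ± 3.4 MHz for integer k ≥ 0.
k=0: 3.4 MHz.
k=1: 27.4 MHz, 34.2 MHz.
k=2: 58.2 MHz, 65 MHz.
k=3: 89 MHz, 95.8 MHz.
k=4: 119.8 MHz, 126.6 MHz.
Within [42 MHz, 91.4 MHz]: 58.2 MHz, 65 MHz, 89 MHz.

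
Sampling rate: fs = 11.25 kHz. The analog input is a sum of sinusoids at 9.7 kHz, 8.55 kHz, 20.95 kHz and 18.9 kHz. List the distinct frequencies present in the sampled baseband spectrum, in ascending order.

fs/2 = 5.625 kHz.
9.7 kHz > fs/2 = 5.625 kHz, folds to fs − 9.7 kHz = 1.55 kHz.
8.55 kHz > fs/2 = 5.625 kHz, folds to fs − 8.55 kHz = 2.7 kHz.
20.95 kHz mod fs = 9.7 kHz.
9.7 kHz > fs/2 = 5.625 kHz, folds to fs − 9.7 kHz = 1.55 kHz.
18.9 kHz mod fs = 7.65 kHz.
7.65 kHz > fs/2 = 5.625 kHz, folds to fs − 7.65 kHz = 3.6 kHz.
Distinct values: {1.55 kHz, 2.7 kHz, 3.6 kHz}.

1.55 kHz, 2.7 kHz, 3.6 kHz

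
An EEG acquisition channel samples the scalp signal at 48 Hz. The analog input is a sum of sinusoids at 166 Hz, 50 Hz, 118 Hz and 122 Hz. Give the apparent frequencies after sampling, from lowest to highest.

fs/2 = 24 Hz.
166 Hz mod fs = 22 Hz.
22 Hz ≤ fs/2 = 24 Hz, appears at 22 Hz.
50 Hz mod fs = 2 Hz.
2 Hz ≤ fs/2 = 24 Hz, appears at 2 Hz.
118 Hz mod fs = 22 Hz.
22 Hz ≤ fs/2 = 24 Hz, appears at 22 Hz.
122 Hz mod fs = 26 Hz.
26 Hz > fs/2 = 24 Hz, folds to fs − 26 Hz = 22 Hz.
Distinct values: {2 Hz, 22 Hz}.

2 Hz, 22 Hz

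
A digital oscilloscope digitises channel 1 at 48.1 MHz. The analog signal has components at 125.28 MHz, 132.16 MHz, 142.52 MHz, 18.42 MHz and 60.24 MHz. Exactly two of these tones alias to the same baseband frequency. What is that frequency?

12.14 MHz

fs/2 = 24.05 MHz.
125.28 MHz mod fs = 29.08 MHz.
29.08 MHz > fs/2 = 24.05 MHz, folds to fs − 29.08 MHz = 19.02 MHz.
132.16 MHz mod fs = 35.96 MHz.
35.96 MHz > fs/2 = 24.05 MHz, folds to fs − 35.96 MHz = 12.14 MHz.
142.52 MHz mod fs = 46.32 MHz.
46.32 MHz > fs/2 = 24.05 MHz, folds to fs − 46.32 MHz = 1.78 MHz.
18.42 MHz ≤ fs/2 = 24.05 MHz, passes unchanged.
60.24 MHz mod fs = 12.14 MHz.
12.14 MHz ≤ fs/2 = 24.05 MHz, appears at 12.14 MHz.
60.24 MHz and 132.16 MHz both map to 12.14 MHz.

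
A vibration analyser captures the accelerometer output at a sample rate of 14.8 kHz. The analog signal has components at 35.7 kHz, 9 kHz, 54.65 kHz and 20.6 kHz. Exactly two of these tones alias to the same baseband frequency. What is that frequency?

fs/2 = 7.4 kHz.
35.7 kHz mod fs = 6.1 kHz.
6.1 kHz ≤ fs/2 = 7.4 kHz, appears at 6.1 kHz.
9 kHz > fs/2 = 7.4 kHz, folds to fs − 9 kHz = 5.8 kHz.
54.65 kHz mod fs = 10.25 kHz.
10.25 kHz > fs/2 = 7.4 kHz, folds to fs − 10.25 kHz = 4.55 kHz.
20.6 kHz mod fs = 5.8 kHz.
5.8 kHz ≤ fs/2 = 7.4 kHz, appears at 5.8 kHz.
9 kHz and 20.6 kHz both map to 5.8 kHz.

5.8 kHz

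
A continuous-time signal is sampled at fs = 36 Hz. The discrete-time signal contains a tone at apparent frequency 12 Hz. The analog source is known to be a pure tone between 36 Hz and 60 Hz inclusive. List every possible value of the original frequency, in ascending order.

48 Hz, 60 Hz

Frequencies that alias to 12 Hz are k·fs ± 12 Hz for integer k ≥ 0.
k=0: 12 Hz.
k=1: 24 Hz, 48 Hz.
k=2: 60 Hz, 84 Hz.
k=3: 96 Hz, 120 Hz.
Within [36 Hz, 60 Hz]: 48 Hz, 60 Hz.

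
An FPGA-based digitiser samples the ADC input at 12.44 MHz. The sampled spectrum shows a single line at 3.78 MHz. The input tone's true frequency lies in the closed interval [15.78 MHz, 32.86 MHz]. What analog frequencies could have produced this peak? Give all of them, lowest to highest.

Frequencies that alias to 3.78 MHz are k·fs ± 3.78 MHz for integer k ≥ 0.
k=0: 3.78 MHz.
k=1: 8.66 MHz, 16.22 MHz.
k=2: 21.1 MHz, 28.66 MHz.
k=3: 33.54 MHz, 41.1 MHz.
Within [15.78 MHz, 32.86 MHz]: 16.22 MHz, 21.1 MHz, 28.66 MHz.

16.22 MHz, 21.1 MHz, 28.66 MHz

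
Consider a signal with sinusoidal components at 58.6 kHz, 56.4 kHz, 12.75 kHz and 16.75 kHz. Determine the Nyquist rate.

Highest-frequency component: 58.6 kHz.
Nyquist rate = 2 × 58.6 kHz = 117.2 kHz.

117.2 kHz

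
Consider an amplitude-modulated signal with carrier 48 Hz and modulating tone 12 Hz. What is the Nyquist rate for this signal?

120 Hz

AM sidebands sit at fc ± fm = 36 Hz and 60 Hz.
Highest-frequency component: 60 Hz.
Nyquist rate = 2 × 60 Hz = 120 Hz.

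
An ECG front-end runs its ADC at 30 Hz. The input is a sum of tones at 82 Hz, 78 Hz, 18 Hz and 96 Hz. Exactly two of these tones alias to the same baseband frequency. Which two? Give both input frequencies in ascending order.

fs/2 = 15 Hz.
82 Hz mod fs = 22 Hz.
22 Hz > fs/2 = 15 Hz, folds to fs − 22 Hz = 8 Hz.
78 Hz mod fs = 18 Hz.
18 Hz > fs/2 = 15 Hz, folds to fs − 18 Hz = 12 Hz.
18 Hz > fs/2 = 15 Hz, folds to fs − 18 Hz = 12 Hz.
96 Hz mod fs = 6 Hz.
6 Hz ≤ fs/2 = 15 Hz, appears at 6 Hz.
18 Hz and 78 Hz both map to 12 Hz.

18 Hz, 78 Hz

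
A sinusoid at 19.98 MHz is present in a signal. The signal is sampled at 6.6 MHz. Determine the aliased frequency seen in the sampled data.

0.18 MHz

19.98 MHz mod fs = 0.18 MHz.
0.18 MHz ≤ fs/2 = 3.3 MHz, appears at 0.18 MHz.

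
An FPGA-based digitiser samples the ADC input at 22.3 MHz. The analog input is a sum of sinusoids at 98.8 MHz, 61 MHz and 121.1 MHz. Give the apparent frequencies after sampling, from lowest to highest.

5.9 MHz, 9.6 MHz

fs/2 = 11.15 MHz.
98.8 MHz mod fs = 9.6 MHz.
9.6 MHz ≤ fs/2 = 11.15 MHz, appears at 9.6 MHz.
61 MHz mod fs = 16.4 MHz.
16.4 MHz > fs/2 = 11.15 MHz, folds to fs − 16.4 MHz = 5.9 MHz.
121.1 MHz mod fs = 9.6 MHz.
9.6 MHz ≤ fs/2 = 11.15 MHz, appears at 9.6 MHz.
Distinct values: {5.9 MHz, 9.6 MHz}.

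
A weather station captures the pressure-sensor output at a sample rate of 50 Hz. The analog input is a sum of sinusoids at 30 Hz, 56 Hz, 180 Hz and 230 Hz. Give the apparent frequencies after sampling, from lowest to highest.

fs/2 = 25 Hz.
30 Hz > fs/2 = 25 Hz, folds to fs − 30 Hz = 20 Hz.
56 Hz mod fs = 6 Hz.
6 Hz ≤ fs/2 = 25 Hz, appears at 6 Hz.
180 Hz mod fs = 30 Hz.
30 Hz > fs/2 = 25 Hz, folds to fs − 30 Hz = 20 Hz.
230 Hz mod fs = 30 Hz.
30 Hz > fs/2 = 25 Hz, folds to fs − 30 Hz = 20 Hz.
Distinct values: {6 Hz, 20 Hz}.

6 Hz, 20 Hz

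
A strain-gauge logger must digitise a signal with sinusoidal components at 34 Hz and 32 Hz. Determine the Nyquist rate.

68 Hz

Highest-frequency component: 34 Hz.
Nyquist rate = 2 × 34 Hz = 68 Hz.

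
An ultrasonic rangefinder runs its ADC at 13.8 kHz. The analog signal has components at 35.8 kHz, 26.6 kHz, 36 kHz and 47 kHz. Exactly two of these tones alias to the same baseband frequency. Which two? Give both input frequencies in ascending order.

fs/2 = 6.9 kHz.
35.8 kHz mod fs = 8.2 kHz.
8.2 kHz > fs/2 = 6.9 kHz, folds to fs − 8.2 kHz = 5.6 kHz.
26.6 kHz mod fs = 12.8 kHz.
12.8 kHz > fs/2 = 6.9 kHz, folds to fs − 12.8 kHz = 1 kHz.
36 kHz mod fs = 8.4 kHz.
8.4 kHz > fs/2 = 6.9 kHz, folds to fs − 8.4 kHz = 5.4 kHz.
47 kHz mod fs = 5.6 kHz.
5.6 kHz ≤ fs/2 = 6.9 kHz, appears at 5.6 kHz.
35.8 kHz and 47 kHz both map to 5.6 kHz.

35.8 kHz, 47 kHz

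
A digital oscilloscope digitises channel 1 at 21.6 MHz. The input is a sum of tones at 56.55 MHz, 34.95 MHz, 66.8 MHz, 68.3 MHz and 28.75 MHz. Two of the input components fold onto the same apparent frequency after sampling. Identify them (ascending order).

fs/2 = 10.8 MHz.
56.55 MHz mod fs = 13.35 MHz.
13.35 MHz > fs/2 = 10.8 MHz, folds to fs − 13.35 MHz = 8.25 MHz.
34.95 MHz mod fs = 13.35 MHz.
13.35 MHz > fs/2 = 10.8 MHz, folds to fs − 13.35 MHz = 8.25 MHz.
66.8 MHz mod fs = 2 MHz.
2 MHz ≤ fs/2 = 10.8 MHz, appears at 2 MHz.
68.3 MHz mod fs = 3.5 MHz.
3.5 MHz ≤ fs/2 = 10.8 MHz, appears at 3.5 MHz.
28.75 MHz mod fs = 7.15 MHz.
7.15 MHz ≤ fs/2 = 10.8 MHz, appears at 7.15 MHz.
34.95 MHz and 56.55 MHz both map to 8.25 MHz.

34.95 MHz, 56.55 MHz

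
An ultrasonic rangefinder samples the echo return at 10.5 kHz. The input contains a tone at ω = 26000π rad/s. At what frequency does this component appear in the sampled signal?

2.5 kHz

ω = 26000π rad/s → f = ω/(2π) = 13000 Hz = 13 kHz.
13 kHz mod fs = 2.5 kHz.
2.5 kHz ≤ fs/2 = 5.25 kHz, appears at 2.5 kHz.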